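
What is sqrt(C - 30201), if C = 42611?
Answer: sqrt(12410) ≈ 111.40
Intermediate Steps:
sqrt(C - 30201) = sqrt(42611 - 30201) = sqrt(12410)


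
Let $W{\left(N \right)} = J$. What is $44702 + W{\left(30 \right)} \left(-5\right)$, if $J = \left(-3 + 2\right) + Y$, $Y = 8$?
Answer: $44667$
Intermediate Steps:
$J = 7$ ($J = \left(-3 + 2\right) + 8 = -1 + 8 = 7$)
$W{\left(N \right)} = 7$
$44702 + W{\left(30 \right)} \left(-5\right) = 44702 + 7 \left(-5\right) = 44702 - 35 = 44667$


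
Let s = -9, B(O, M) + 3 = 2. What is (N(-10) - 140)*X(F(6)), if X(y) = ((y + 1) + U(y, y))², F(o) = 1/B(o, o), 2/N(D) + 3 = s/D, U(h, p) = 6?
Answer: -35520/7 ≈ -5074.3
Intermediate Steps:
B(O, M) = -1 (B(O, M) = -3 + 2 = -1)
N(D) = 2/(-3 - 9/D)
F(o) = -1 (F(o) = 1/(-1) = -1)
X(y) = (7 + y)² (X(y) = ((y + 1) + 6)² = ((1 + y) + 6)² = (7 + y)²)
(N(-10) - 140)*X(F(6)) = (-2*(-10)/(9 + 3*(-10)) - 140)*(7 - 1)² = (-2*(-10)/(9 - 30) - 140)*6² = (-2*(-10)/(-21) - 140)*36 = (-2*(-10)*(-1/21) - 140)*36 = (-20/21 - 140)*36 = -2960/21*36 = -35520/7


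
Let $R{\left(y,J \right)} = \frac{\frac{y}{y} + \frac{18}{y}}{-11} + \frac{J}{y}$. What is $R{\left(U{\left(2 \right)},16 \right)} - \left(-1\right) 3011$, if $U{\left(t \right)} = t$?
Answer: $\frac{33199}{11} \approx 3018.1$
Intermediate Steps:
$R{\left(y,J \right)} = - \frac{1}{11} - \frac{18}{11 y} + \frac{J}{y}$ ($R{\left(y,J \right)} = \left(1 + \frac{18}{y}\right) \left(- \frac{1}{11}\right) + \frac{J}{y} = \left(- \frac{1}{11} - \frac{18}{11 y}\right) + \frac{J}{y} = - \frac{1}{11} - \frac{18}{11 y} + \frac{J}{y}$)
$R{\left(U{\left(2 \right)},16 \right)} - \left(-1\right) 3011 = \frac{-18 - 2 + 11 \cdot 16}{11 \cdot 2} - \left(-1\right) 3011 = \frac{1}{11} \cdot \frac{1}{2} \left(-18 - 2 + 176\right) - -3011 = \frac{1}{11} \cdot \frac{1}{2} \cdot 156 + 3011 = \frac{78}{11} + 3011 = \frac{33199}{11}$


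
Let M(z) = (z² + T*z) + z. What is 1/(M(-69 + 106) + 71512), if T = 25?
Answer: 1/73843 ≈ 1.3542e-5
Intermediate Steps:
M(z) = z² + 26*z (M(z) = (z² + 25*z) + z = z² + 26*z)
1/(M(-69 + 106) + 71512) = 1/((-69 + 106)*(26 + (-69 + 106)) + 71512) = 1/(37*(26 + 37) + 71512) = 1/(37*63 + 71512) = 1/(2331 + 71512) = 1/73843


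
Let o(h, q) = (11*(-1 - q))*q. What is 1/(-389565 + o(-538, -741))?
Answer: -1/6421305 ≈ -1.5573e-7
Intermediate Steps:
o(h, q) = q*(-11 - 11*q) (o(h, q) = (-11 - 11*q)*q = q*(-11 - 11*q))
1/(-389565 + o(-538, -741)) = 1/(-389565 - 11*(-741)*(1 - 741)) = 1/(-389565 - 11*(-741)*(-740)) = 1/(-389565 - 6031740) = 1/(-6421305) = -1/6421305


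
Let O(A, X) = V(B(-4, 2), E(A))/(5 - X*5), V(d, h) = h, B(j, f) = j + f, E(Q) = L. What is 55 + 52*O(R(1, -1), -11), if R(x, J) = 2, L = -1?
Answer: 812/15 ≈ 54.133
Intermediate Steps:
E(Q) = -1
B(j, f) = f + j
O(A, X) = -1/(5 - 5*X) (O(A, X) = -1/(5 - X*5) = -1/(5 - 5*X))
55 + 52*O(R(1, -1), -11) = 55 + 52*(1/(5*(-1 - 11))) = 55 + 52*((1/5)/(-12)) = 55 + 52*((1/5)*(-1/12)) = 55 + 52*(-1/60) = 55 - 13/15 = 812/15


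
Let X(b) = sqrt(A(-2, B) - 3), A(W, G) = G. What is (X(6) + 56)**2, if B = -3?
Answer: (56 + I*sqrt(6))**2 ≈ 3130.0 + 274.34*I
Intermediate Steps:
X(b) = I*sqrt(6) (X(b) = sqrt(-3 - 3) = sqrt(-6) = I*sqrt(6))
(X(6) + 56)**2 = (I*sqrt(6) + 56)**2 = (56 + I*sqrt(6))**2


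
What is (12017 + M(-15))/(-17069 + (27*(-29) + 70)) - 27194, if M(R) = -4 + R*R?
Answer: -241787973/8891 ≈ -27195.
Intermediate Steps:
M(R) = -4 + R²
(12017 + M(-15))/(-17069 + (27*(-29) + 70)) - 27194 = (12017 + (-4 + (-15)²))/(-17069 + (27*(-29) + 70)) - 27194 = (12017 + (-4 + 225))/(-17069 + (-783 + 70)) - 27194 = (12017 + 221)/(-17069 - 713) - 27194 = 12238/(-17782) - 27194 = 12238*(-1/17782) - 27194 = -6119/8891 - 27194 = -241787973/8891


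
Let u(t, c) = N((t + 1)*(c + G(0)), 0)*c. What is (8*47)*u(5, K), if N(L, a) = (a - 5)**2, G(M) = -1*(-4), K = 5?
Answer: 47000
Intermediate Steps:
G(M) = 4
N(L, a) = (-5 + a)**2
u(t, c) = 25*c (u(t, c) = (-5 + 0)**2*c = (-5)**2*c = 25*c)
(8*47)*u(5, K) = (8*47)*(25*5) = 376*125 = 47000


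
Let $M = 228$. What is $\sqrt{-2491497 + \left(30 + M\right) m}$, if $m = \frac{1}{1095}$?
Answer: $\frac{i \sqrt{331929656435}}{365} \approx 1578.4 i$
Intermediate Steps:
$m = \frac{1}{1095} \approx 0.00091324$
$\sqrt{-2491497 + \left(30 + M\right) m} = \sqrt{-2491497 + \left(30 + 228\right) \frac{1}{1095}} = \sqrt{-2491497 + 258 \cdot \frac{1}{1095}} = \sqrt{-2491497 + \frac{86}{365}} = \sqrt{- \frac{909396319}{365}} = \frac{i \sqrt{331929656435}}{365}$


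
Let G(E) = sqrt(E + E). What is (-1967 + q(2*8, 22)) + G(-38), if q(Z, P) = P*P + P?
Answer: -1461 + 2*I*sqrt(19) ≈ -1461.0 + 8.7178*I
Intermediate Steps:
G(E) = sqrt(2)*sqrt(E) (G(E) = sqrt(2*E) = sqrt(2)*sqrt(E))
q(Z, P) = P + P**2 (q(Z, P) = P**2 + P = P + P**2)
(-1967 + q(2*8, 22)) + G(-38) = (-1967 + 22*(1 + 22)) + sqrt(2)*sqrt(-38) = (-1967 + 22*23) + sqrt(2)*(I*sqrt(38)) = (-1967 + 506) + 2*I*sqrt(19) = -1461 + 2*I*sqrt(19)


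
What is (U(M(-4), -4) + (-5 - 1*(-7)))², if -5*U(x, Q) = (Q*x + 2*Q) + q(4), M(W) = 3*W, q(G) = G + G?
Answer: 1444/25 ≈ 57.760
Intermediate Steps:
q(G) = 2*G
U(x, Q) = -8/5 - 2*Q/5 - Q*x/5 (U(x, Q) = -((Q*x + 2*Q) + 2*4)/5 = -((2*Q + Q*x) + 8)/5 = -(8 + 2*Q + Q*x)/5 = -8/5 - 2*Q/5 - Q*x/5)
(U(M(-4), -4) + (-5 - 1*(-7)))² = ((-8/5 - ⅖*(-4) - ⅕*(-4)*3*(-4)) + (-5 - 1*(-7)))² = ((-8/5 + 8/5 - ⅕*(-4)*(-12)) + (-5 + 7))² = ((-8/5 + 8/5 - 48/5) + 2)² = (-48/5 + 2)² = (-38/5)² = 1444/25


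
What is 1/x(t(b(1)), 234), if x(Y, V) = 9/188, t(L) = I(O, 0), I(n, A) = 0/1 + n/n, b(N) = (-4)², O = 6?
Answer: 188/9 ≈ 20.889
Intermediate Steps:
b(N) = 16
I(n, A) = 1 (I(n, A) = 0*1 + 1 = 0 + 1 = 1)
t(L) = 1
x(Y, V) = 9/188 (x(Y, V) = 9*(1/188) = 9/188)
1/x(t(b(1)), 234) = 1/(9/188) = 188/9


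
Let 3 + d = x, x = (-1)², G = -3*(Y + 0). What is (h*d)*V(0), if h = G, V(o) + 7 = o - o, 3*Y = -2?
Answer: 28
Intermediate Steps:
Y = -⅔ (Y = (⅓)*(-2) = -⅔ ≈ -0.66667)
V(o) = -7 (V(o) = -7 + (o - o) = -7 + 0 = -7)
G = 2 (G = -3*(-⅔ + 0) = -3*(-⅔) = 2)
x = 1
h = 2
d = -2 (d = -3 + 1 = -2)
(h*d)*V(0) = (2*(-2))*(-7) = -4*(-7) = 28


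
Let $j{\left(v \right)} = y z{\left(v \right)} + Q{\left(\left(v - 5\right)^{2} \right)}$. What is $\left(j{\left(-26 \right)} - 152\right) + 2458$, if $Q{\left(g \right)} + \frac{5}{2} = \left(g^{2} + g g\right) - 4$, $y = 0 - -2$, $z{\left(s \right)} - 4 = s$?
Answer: $\frac{3698595}{2} \approx 1.8493 \cdot 10^{6}$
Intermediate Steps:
$z{\left(s \right)} = 4 + s$
$y = 2$ ($y = 0 + 2 = 2$)
$Q{\left(g \right)} = - \frac{13}{2} + 2 g^{2}$ ($Q{\left(g \right)} = - \frac{5}{2} - \left(4 - g^{2} - g g\right) = - \frac{5}{2} + \left(\left(g^{2} + g^{2}\right) - 4\right) = - \frac{5}{2} + \left(2 g^{2} - 4\right) = - \frac{5}{2} + \left(-4 + 2 g^{2}\right) = - \frac{13}{2} + 2 g^{2}$)
$j{\left(v \right)} = \frac{3}{2} + 2 v + 2 \left(-5 + v\right)^{4}$ ($j{\left(v \right)} = 2 \left(4 + v\right) + \left(- \frac{13}{2} + 2 \left(\left(v - 5\right)^{2}\right)^{2}\right) = \left(8 + 2 v\right) + \left(- \frac{13}{2} + 2 \left(\left(-5 + v\right)^{2}\right)^{2}\right) = \left(8 + 2 v\right) + \left(- \frac{13}{2} + 2 \left(-5 + v\right)^{4}\right) = \frac{3}{2} + 2 v + 2 \left(-5 + v\right)^{4}$)
$\left(j{\left(-26 \right)} - 152\right) + 2458 = \left(\left(\frac{3}{2} + 2 \left(-26\right) + 2 \left(-5 - 26\right)^{4}\right) - 152\right) + 2458 = \left(\left(\frac{3}{2} - 52 + 2 \left(-31\right)^{4}\right) - 152\right) + 2458 = \left(\left(\frac{3}{2} - 52 + 2 \cdot 923521\right) - 152\right) + 2458 = \left(\left(\frac{3}{2} - 52 + 1847042\right) - 152\right) + 2458 = \left(\frac{3693983}{2} - 152\right) + 2458 = \frac{3693679}{2} + 2458 = \frac{3698595}{2}$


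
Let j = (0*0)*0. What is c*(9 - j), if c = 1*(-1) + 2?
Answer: 9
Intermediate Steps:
j = 0 (j = 0*0 = 0)
c = 1 (c = -1 + 2 = 1)
c*(9 - j) = 1*(9 - 1*0) = 1*(9 + 0) = 1*9 = 9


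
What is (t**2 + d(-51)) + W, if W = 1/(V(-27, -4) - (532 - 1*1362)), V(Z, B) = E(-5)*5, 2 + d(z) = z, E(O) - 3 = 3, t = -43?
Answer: 1544561/860 ≈ 1796.0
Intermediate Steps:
E(O) = 6 (E(O) = 3 + 3 = 6)
d(z) = -2 + z
V(Z, B) = 30 (V(Z, B) = 6*5 = 30)
W = 1/860 (W = 1/(30 - (532 - 1*1362)) = 1/(30 - (532 - 1362)) = 1/(30 - 1*(-830)) = 1/(30 + 830) = 1/860 ≈ 0.0011628)
(t**2 + d(-51)) + W = ((-43)**2 + (-2 - 51)) + 1/860 = (1849 - 53) + 1/860 = 1796 + 1/860 = 1544561/860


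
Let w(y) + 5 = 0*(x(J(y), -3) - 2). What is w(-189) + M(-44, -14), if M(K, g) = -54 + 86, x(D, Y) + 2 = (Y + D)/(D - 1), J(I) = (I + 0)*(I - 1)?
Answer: 27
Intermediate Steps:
J(I) = I*(-1 + I)
x(D, Y) = -2 + (D + Y)/(-1 + D) (x(D, Y) = -2 + (Y + D)/(D - 1) = -2 + (D + Y)/(-1 + D))
w(y) = -5 (w(y) = -5 + 0*((2 - 3 - y*(-1 + y))/(-1 + y*(-1 + y)) - 2) = -5 + 0*((-1 - y*(-1 + y))/(-1 + y*(-1 + y)) - 2) = -5 + 0*(-2 + (-1 - y*(-1 + y))/(-1 + y*(-1 + y))) = -5 + 0 = -5)
M(K, g) = 32
w(-189) + M(-44, -14) = -5 + 32 = 27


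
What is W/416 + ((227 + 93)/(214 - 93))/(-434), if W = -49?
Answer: -1353153/10922912 ≈ -0.12388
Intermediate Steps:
W/416 + ((227 + 93)/(214 - 93))/(-434) = -49/416 + ((227 + 93)/(214 - 93))/(-434) = -49*1/416 + (320/121)*(-1/434) = -49/416 + (320*(1/121))*(-1/434) = -49/416 + (320/121)*(-1/434) = -49/416 - 160/26257 = -1353153/10922912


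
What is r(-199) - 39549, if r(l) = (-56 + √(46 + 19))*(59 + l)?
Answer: -31709 - 140*√65 ≈ -32838.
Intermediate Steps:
r(l) = (-56 + √65)*(59 + l)
r(-199) - 39549 = (-3304 - 56*(-199) + 59*√65 - 199*√65) - 39549 = (-3304 + 11144 + 59*√65 - 199*√65) - 39549 = (7840 - 140*√65) - 39549 = -31709 - 140*√65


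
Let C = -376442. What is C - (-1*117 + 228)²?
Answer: -388763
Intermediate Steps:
C - (-1*117 + 228)² = -376442 - (-1*117 + 228)² = -376442 - (-117 + 228)² = -376442 - 1*111² = -376442 - 1*12321 = -376442 - 12321 = -388763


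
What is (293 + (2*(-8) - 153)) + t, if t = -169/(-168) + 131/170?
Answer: 1796089/14280 ≈ 125.78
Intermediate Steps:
t = 25369/14280 (t = -169*(-1/168) + 131*(1/170) = 169/168 + 131/170 = 25369/14280 ≈ 1.7765)
(293 + (2*(-8) - 153)) + t = (293 + (2*(-8) - 153)) + 25369/14280 = (293 + (-16 - 153)) + 25369/14280 = (293 - 169) + 25369/14280 = 124 + 25369/14280 = 1796089/14280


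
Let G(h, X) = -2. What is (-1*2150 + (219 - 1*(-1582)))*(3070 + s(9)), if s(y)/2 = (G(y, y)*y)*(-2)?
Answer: -1096558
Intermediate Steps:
s(y) = 8*y (s(y) = 2*(-2*y*(-2)) = 2*(4*y) = 8*y)
(-1*2150 + (219 - 1*(-1582)))*(3070 + s(9)) = (-1*2150 + (219 - 1*(-1582)))*(3070 + 8*9) = (-2150 + (219 + 1582))*(3070 + 72) = (-2150 + 1801)*3142 = -349*3142 = -1096558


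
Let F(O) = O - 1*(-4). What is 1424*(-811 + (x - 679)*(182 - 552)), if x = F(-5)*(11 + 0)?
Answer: 362392336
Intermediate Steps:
F(O) = 4 + O (F(O) = O + 4 = 4 + O)
x = -11 (x = (4 - 5)*(11 + 0) = -1*11 = -11)
1424*(-811 + (x - 679)*(182 - 552)) = 1424*(-811 + (-11 - 679)*(182 - 552)) = 1424*(-811 - 690*(-370)) = 1424*(-811 + 255300) = 1424*254489 = 362392336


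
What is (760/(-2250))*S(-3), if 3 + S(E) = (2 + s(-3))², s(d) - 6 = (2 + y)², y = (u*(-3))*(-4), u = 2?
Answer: -11852276/75 ≈ -1.5803e+5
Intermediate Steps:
y = 24 (y = (2*(-3))*(-4) = -6*(-4) = 24)
s(d) = 682 (s(d) = 6 + (2 + 24)² = 6 + 26² = 6 + 676 = 682)
S(E) = 467853 (S(E) = -3 + (2 + 682)² = -3 + 684² = -3 + 467856 = 467853)
(760/(-2250))*S(-3) = (760/(-2250))*467853 = (760*(-1/2250))*467853 = -76/225*467853 = -11852276/75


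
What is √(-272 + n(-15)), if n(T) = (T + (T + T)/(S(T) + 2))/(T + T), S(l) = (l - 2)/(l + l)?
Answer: 3*I*√714406/154 ≈ 16.465*I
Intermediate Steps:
S(l) = (-2 + l)/(2*l) (S(l) = (-2 + l)/((2*l)) = (-2 + l)*(1/(2*l)) = (-2 + l)/(2*l))
n(T) = (T + 2*T/(2 + (-2 + T)/(2*T)))/(2*T) (n(T) = (T + (T + T)/((-2 + T)/(2*T) + 2))/(T + T) = (T + (2*T)/(2 + (-2 + T)/(2*T)))/((2*T)) = (T + 2*T/(2 + (-2 + T)/(2*T)))*(1/(2*T)) = (T + 2*T/(2 + (-2 + T)/(2*T)))/(2*T))
√(-272 + n(-15)) = √(-272 + (-2 + 9*(-15))/(2*(-2 + 5*(-15)))) = √(-272 + (-2 - 135)/(2*(-2 - 75))) = √(-272 + (½)*(-137)/(-77)) = √(-272 + (½)*(-1/77)*(-137)) = √(-272 + 137/154) = √(-41751/154) = 3*I*√714406/154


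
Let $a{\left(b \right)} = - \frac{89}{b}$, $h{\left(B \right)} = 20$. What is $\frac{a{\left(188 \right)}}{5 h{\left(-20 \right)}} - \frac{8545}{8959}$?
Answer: $- \frac{161443351}{168429200} \approx -0.95852$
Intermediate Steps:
$\frac{a{\left(188 \right)}}{5 h{\left(-20 \right)}} - \frac{8545}{8959} = \frac{\left(-89\right) \frac{1}{188}}{5 \cdot 20} - \frac{8545}{8959} = \frac{\left(-89\right) \frac{1}{188}}{100} - \frac{8545}{8959} = \left(- \frac{89}{188}\right) \frac{1}{100} - \frac{8545}{8959} = - \frac{89}{18800} - \frac{8545}{8959} = - \frac{161443351}{168429200}$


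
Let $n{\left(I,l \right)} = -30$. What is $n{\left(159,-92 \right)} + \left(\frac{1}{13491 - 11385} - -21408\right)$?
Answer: $\frac{45022069}{2106} \approx 21378.0$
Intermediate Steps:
$n{\left(159,-92 \right)} + \left(\frac{1}{13491 - 11385} - -21408\right) = -30 + \left(\frac{1}{13491 - 11385} - -21408\right) = -30 + \left(\frac{1}{2106} + 21408\right) = -30 + \frac{45085249}{2106} = \frac{45022069}{2106}$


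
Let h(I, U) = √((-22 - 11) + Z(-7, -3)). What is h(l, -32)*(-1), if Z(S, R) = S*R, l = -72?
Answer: -2*I*√3 ≈ -3.4641*I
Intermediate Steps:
Z(S, R) = R*S
h(I, U) = 2*I*√3 (h(I, U) = √((-22 - 11) - 3*(-7)) = √(-33 + 21) = √(-12) = 2*I*√3)
h(l, -32)*(-1) = (2*I*√3)*(-1) = -2*I*√3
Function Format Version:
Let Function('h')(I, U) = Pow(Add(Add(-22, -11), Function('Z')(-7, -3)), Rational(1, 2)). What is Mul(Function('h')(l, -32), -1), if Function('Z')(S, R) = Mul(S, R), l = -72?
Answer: Mul(-2, I, Pow(3, Rational(1, 2))) ≈ Mul(-3.4641, I)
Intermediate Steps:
Function('Z')(S, R) = Mul(R, S)
Function('h')(I, U) = Mul(2, I, Pow(3, Rational(1, 2))) (Function('h')(I, U) = Pow(Add(Add(-22, -11), Mul(-3, -7)), Rational(1, 2)) = Pow(Add(-33, 21), Rational(1, 2)) = Pow(-12, Rational(1, 2)) = Mul(2, I, Pow(3, Rational(1, 2))))
Mul(Function('h')(l, -32), -1) = Mul(Mul(2, I, Pow(3, Rational(1, 2))), -1) = Mul(-2, I, Pow(3, Rational(1, 2)))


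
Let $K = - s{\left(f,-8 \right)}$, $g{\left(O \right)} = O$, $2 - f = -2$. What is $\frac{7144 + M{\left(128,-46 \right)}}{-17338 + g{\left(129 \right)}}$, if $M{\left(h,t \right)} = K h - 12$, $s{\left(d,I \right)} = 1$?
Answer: $- \frac{7004}{17209} \approx -0.407$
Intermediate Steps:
$f = 4$ ($f = 2 - -2 = 2 + 2 = 4$)
$K = -1$ ($K = \left(-1\right) 1 = -1$)
$M{\left(h,t \right)} = -12 - h$ ($M{\left(h,t \right)} = - h - 12 = -12 - h$)
$\frac{7144 + M{\left(128,-46 \right)}}{-17338 + g{\left(129 \right)}} = \frac{7144 - 140}{-17338 + 129} = \frac{7144 - 140}{-17209} = \left(7144 - 140\right) \left(- \frac{1}{17209}\right) = 7004 \left(- \frac{1}{17209}\right) = - \frac{7004}{17209}$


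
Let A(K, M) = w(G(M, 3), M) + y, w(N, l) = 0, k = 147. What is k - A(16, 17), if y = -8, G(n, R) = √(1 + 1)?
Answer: 155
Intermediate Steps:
G(n, R) = √2
A(K, M) = -8 (A(K, M) = 0 - 8 = -8)
k - A(16, 17) = 147 - 1*(-8) = 147 + 8 = 155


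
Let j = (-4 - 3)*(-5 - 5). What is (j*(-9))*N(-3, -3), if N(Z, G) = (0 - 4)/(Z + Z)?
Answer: -420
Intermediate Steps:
N(Z, G) = -2/Z (N(Z, G) = -4*1/(2*Z) = -2/Z)
j = 70 (j = -7*(-10) = 70)
(j*(-9))*N(-3, -3) = (70*(-9))*(-2/(-3)) = -(-1260)*(-1)/3 = -630*⅔ = -420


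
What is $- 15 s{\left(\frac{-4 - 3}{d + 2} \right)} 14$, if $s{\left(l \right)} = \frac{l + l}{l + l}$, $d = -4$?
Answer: $-210$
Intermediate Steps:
$s{\left(l \right)} = 1$ ($s{\left(l \right)} = \frac{2 l}{2 l} = 2 l \frac{1}{2 l} = 1$)
$- 15 s{\left(\frac{-4 - 3}{d + 2} \right)} 14 = \left(-15\right) 1 \cdot 14 = \left(-15\right) 14 = -210$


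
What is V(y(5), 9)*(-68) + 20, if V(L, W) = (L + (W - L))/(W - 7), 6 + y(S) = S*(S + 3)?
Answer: -286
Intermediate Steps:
y(S) = -6 + S*(3 + S) (y(S) = -6 + S*(S + 3) = -6 + S*(3 + S))
V(L, W) = W/(-7 + W)
V(y(5), 9)*(-68) + 20 = (9/(-7 + 9))*(-68) + 20 = (9/2)*(-68) + 20 = -306 + 20 = -286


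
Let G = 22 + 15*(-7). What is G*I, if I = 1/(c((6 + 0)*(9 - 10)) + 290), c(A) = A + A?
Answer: -83/278 ≈ -0.29856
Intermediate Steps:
c(A) = 2*A
I = 1/278 (I = 1/(2*((6 + 0)*(9 - 10)) + 290) = 1/(2*(6*(-1)) + 290) = 1/(2*(-6) + 290) = 1/(-12 + 290) = 1/278 ≈ 0.0035971)
G = -83 (G = 22 - 105 = -83)
G*I = -83*1/278 = -83/278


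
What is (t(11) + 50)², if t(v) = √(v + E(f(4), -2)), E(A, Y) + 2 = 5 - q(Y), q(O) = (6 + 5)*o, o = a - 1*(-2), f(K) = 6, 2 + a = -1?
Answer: 3025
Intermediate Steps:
a = -3 (a = -2 - 1 = -3)
o = -1 (o = -3 - 1*(-2) = -3 + 2 = -1)
q(O) = -11 (q(O) = (6 + 5)*(-1) = 11*(-1) = -11)
E(A, Y) = 14 (E(A, Y) = -2 + (5 - 1*(-11)) = -2 + (5 + 11) = -2 + 16 = 14)
t(v) = √(14 + v) (t(v) = √(v + 14) = √(14 + v))
(t(11) + 50)² = (√(14 + 11) + 50)² = (√25 + 50)² = (5 + 50)² = 55² = 3025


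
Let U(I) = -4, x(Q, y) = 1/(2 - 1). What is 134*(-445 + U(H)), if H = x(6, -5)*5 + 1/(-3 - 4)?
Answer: -60166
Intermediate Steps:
x(Q, y) = 1 (x(Q, y) = 1/1 = 1)
H = 34/7 (H = 1*5 + 1/(-3 - 4) = 5 + 1/(-7) = 5 - ⅐ = 34/7 ≈ 4.8571)
134*(-445 + U(H)) = 134*(-445 - 4) = 134*(-449) = -60166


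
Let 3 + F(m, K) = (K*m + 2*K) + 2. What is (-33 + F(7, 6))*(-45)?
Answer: -900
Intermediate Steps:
F(m, K) = -1 + 2*K + K*m (F(m, K) = -3 + ((K*m + 2*K) + 2) = -3 + ((2*K + K*m) + 2) = -3 + (2 + 2*K + K*m) = -1 + 2*K + K*m)
(-33 + F(7, 6))*(-45) = (-33 + (-1 + 2*6 + 6*7))*(-45) = (-33 + (-1 + 12 + 42))*(-45) = (-33 + 53)*(-45) = 20*(-45) = -900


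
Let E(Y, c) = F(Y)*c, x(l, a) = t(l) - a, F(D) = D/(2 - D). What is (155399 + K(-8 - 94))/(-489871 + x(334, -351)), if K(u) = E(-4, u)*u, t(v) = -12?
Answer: -148463/489532 ≈ -0.30328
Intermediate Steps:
x(l, a) = -12 - a
E(Y, c) = -Y*c/(-2 + Y) (E(Y, c) = (-Y/(-2 + Y))*c = -Y*c/(-2 + Y))
K(u) = -2*u²/3 (K(u) = (-1*(-4)*u/(-2 - 4))*u = (-1*(-4)*u/(-6))*u = (-1*(-4)*u*(-⅙))*u = (-2*u/3)*u = -2*u²/3)
(155399 + K(-8 - 94))/(-489871 + x(334, -351)) = (155399 - 2*(-8 - 94)²/3)/(-489871 + (-12 - 1*(-351))) = (155399 - ⅔*(-102)²)/(-489871 + (-12 + 351)) = (155399 - ⅔*10404)/(-489871 + 339) = (155399 - 6936)/(-489532) = 148463*(-1/489532) = -148463/489532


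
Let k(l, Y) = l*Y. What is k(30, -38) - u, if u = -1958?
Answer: 818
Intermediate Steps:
k(l, Y) = Y*l
k(30, -38) - u = -38*30 - 1*(-1958) = -1140 + 1958 = 818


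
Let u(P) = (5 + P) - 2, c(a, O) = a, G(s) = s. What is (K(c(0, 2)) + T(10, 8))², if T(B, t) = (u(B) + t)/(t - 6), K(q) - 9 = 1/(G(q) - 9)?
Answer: 121801/324 ≈ 375.93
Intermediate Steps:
K(q) = 9 + 1/(-9 + q) (K(q) = 9 + 1/(q - 9) = 9 + 1/(-9 + q))
u(P) = 3 + P
T(B, t) = (3 + B + t)/(-6 + t) (T(B, t) = ((3 + B) + t)/(t - 6) = (3 + B + t)/(-6 + t))
(K(c(0, 2)) + T(10, 8))² = ((-80 + 9*0)/(-9 + 0) + (3 + 10 + 8)/(-6 + 8))² = ((-80 + 0)/(-9) + 21/2)² = (-⅑*(-80) + (½)*21)² = (80/9 + 21/2)² = (349/18)² = 121801/324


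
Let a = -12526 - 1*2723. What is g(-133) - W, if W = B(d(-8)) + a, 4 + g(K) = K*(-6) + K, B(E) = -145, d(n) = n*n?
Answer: 16055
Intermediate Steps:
d(n) = n²
a = -15249 (a = -12526 - 2723 = -15249)
g(K) = -4 - 5*K (g(K) = -4 + (K*(-6) + K) = -4 + (-6*K + K) = -4 - 5*K)
W = -15394 (W = -145 - 15249 = -15394)
g(-133) - W = (-4 - 5*(-133)) - 1*(-15394) = (-4 + 665) + 15394 = 661 + 15394 = 16055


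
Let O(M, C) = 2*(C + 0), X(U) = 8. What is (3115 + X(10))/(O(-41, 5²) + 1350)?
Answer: 3123/1400 ≈ 2.2307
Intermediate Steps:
O(M, C) = 2*C
(3115 + X(10))/(O(-41, 5²) + 1350) = (3115 + 8)/(2*5² + 1350) = 3123/(2*25 + 1350) = 3123/(50 + 1350) = 3123/1400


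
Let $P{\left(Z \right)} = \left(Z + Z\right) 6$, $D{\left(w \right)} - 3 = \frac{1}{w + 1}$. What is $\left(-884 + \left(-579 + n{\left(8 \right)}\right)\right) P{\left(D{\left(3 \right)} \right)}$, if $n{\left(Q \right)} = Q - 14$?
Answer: $-57291$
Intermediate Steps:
$n{\left(Q \right)} = -14 + Q$
$D{\left(w \right)} = 3 + \frac{1}{1 + w}$ ($D{\left(w \right)} = 3 + \frac{1}{w + 1} = 3 + \frac{1}{1 + w}$)
$P{\left(Z \right)} = 12 Z$ ($P{\left(Z \right)} = 2 Z 6 = 12 Z$)
$\left(-884 + \left(-579 + n{\left(8 \right)}\right)\right) P{\left(D{\left(3 \right)} \right)} = \left(-884 + \left(-579 + \left(-14 + 8\right)\right)\right) 12 \frac{4 + 3 \cdot 3}{1 + 3} = \left(-884 - 585\right) 12 \frac{4 + 9}{4} = \left(-884 - 585\right) 12 \cdot \frac{1}{4} \cdot 13 = - 1469 \cdot 12 \cdot \frac{13}{4} = \left(-1469\right) 39 = -57291$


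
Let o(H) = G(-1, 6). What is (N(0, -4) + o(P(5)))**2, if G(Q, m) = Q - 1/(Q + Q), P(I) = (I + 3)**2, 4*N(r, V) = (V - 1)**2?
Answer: 529/16 ≈ 33.063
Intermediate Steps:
N(r, V) = (-1 + V)**2/4 (N(r, V) = (V - 1)**2/4 = (-1 + V)**2/4)
P(I) = (3 + I)**2
G(Q, m) = Q - 1/(2*Q)
o(H) = -1/2 (o(H) = -1 - 1/2/(-1) = -1 - 1/2*(-1) = -1 + 1/2 = -1/2)
(N(0, -4) + o(P(5)))**2 = ((-1 - 4)**2/4 - 1/2)**2 = ((1/4)*(-5)**2 - 1/2)**2 = ((1/4)*25 - 1/2)**2 = (25/4 - 1/2)**2 = (23/4)**2 = 529/16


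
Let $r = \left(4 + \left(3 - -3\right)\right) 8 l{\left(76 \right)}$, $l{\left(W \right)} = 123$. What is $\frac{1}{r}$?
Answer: $\frac{1}{9840} \approx 0.00010163$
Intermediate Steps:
$r = 9840$ ($r = \left(4 + \left(3 - -3\right)\right) 8 \cdot 123 = \left(4 + \left(3 + 3\right)\right) 8 \cdot 123 = \left(4 + 6\right) 8 \cdot 123 = 10 \cdot 8 \cdot 123 = 80 \cdot 123 = 9840$)
$\frac{1}{r} = \frac{1}{9840}$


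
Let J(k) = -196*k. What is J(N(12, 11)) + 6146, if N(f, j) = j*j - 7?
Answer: -16198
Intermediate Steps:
N(f, j) = -7 + j² (N(f, j) = j² - 7 = -7 + j²)
J(N(12, 11)) + 6146 = -196*(-7 + 11²) + 6146 = -196*(-7 + 121) + 6146 = -196*114 + 6146 = -22344 + 6146 = -16198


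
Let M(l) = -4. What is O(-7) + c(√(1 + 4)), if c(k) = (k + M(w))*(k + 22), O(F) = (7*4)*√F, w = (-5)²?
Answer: -83 + 18*√5 + 28*I*√7 ≈ -42.751 + 74.081*I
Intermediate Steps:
w = 25
O(F) = 28*√F
c(k) = (-4 + k)*(22 + k) (c(k) = (k - 4)*(k + 22) = (-4 + k)*(22 + k))
O(-7) + c(√(1 + 4)) = 28*√(-7) + (-88 + (√(1 + 4))² + 18*√(1 + 4)) = 28*(I*√7) + (-88 + (√5)² + 18*√5) = 28*I*√7 + (-88 + 5 + 18*√5) = 28*I*√7 + (-83 + 18*√5) = -83 + 18*√5 + 28*I*√7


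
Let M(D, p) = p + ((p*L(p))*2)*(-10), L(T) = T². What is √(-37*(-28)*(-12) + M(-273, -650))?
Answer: √5492486918 ≈ 74111.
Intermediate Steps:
M(D, p) = p - 20*p³ (M(D, p) = p + ((p*p²)*2)*(-10) = p + (p³*2)*(-10) = p + (2*p³)*(-10) = p - 20*p³)
√(-37*(-28)*(-12) + M(-273, -650)) = √(-37*(-28)*(-12) + (-650 - 20*(-650)³)) = √(1036*(-12) + (-650 - 20*(-274625000))) = √(-12432 + (-650 + 5492500000)) = √(-12432 + 5492499350) = √5492486918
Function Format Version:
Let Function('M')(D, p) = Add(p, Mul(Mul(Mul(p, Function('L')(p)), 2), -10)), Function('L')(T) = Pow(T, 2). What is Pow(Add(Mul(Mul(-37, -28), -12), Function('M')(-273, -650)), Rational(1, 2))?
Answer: Pow(5492486918, Rational(1, 2)) ≈ 74111.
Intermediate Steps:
Function('M')(D, p) = Add(p, Mul(-20, Pow(p, 3))) (Function('M')(D, p) = Add(p, Mul(Mul(Mul(p, Pow(p, 2)), 2), -10)) = Add(p, Mul(Mul(Pow(p, 3), 2), -10)) = Add(p, Mul(Mul(2, Pow(p, 3)), -10)) = Add(p, Mul(-20, Pow(p, 3))))
Pow(Add(Mul(Mul(-37, -28), -12), Function('M')(-273, -650)), Rational(1, 2)) = Pow(Add(Mul(Mul(-37, -28), -12), Add(-650, Mul(-20, Pow(-650, 3)))), Rational(1, 2)) = Pow(Add(Mul(1036, -12), Add(-650, Mul(-20, -274625000))), Rational(1, 2)) = Pow(Add(-12432, Add(-650, 5492500000)), Rational(1, 2)) = Pow(Add(-12432, 5492499350), Rational(1, 2)) = Pow(5492486918, Rational(1, 2))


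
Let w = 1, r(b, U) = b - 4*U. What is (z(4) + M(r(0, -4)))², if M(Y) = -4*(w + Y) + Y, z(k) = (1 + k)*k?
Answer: 1024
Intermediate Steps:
z(k) = k*(1 + k)
M(Y) = -4 - 3*Y (M(Y) = -4*(1 + Y) + Y = (-4 - 4*Y) + Y = -4 - 3*Y)
(z(4) + M(r(0, -4)))² = (4*(1 + 4) + (-4 - 3*(0 - 4*(-4))))² = (4*5 + (-4 - 3*(0 + 16)))² = (20 + (-4 - 3*16))² = (20 + (-4 - 48))² = (20 - 52)² = (-32)² = 1024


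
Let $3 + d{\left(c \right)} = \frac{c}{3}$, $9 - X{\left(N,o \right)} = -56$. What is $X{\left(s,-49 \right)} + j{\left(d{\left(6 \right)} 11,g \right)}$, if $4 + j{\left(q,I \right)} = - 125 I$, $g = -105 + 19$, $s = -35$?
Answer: $10811$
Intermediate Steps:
$X{\left(N,o \right)} = 65$ ($X{\left(N,o \right)} = 9 - -56 = 9 + 56 = 65$)
$d{\left(c \right)} = -3 + \frac{c}{3}$
$g = -86$
$j{\left(q,I \right)} = -4 - 125 I$
$X{\left(s,-49 \right)} + j{\left(d{\left(6 \right)} 11,g \right)} = 65 - -10746 = 65 + \left(-4 + 10750\right) = 65 + 10746 = 10811$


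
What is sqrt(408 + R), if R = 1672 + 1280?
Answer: 4*sqrt(210) ≈ 57.966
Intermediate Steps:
R = 2952
sqrt(408 + R) = sqrt(408 + 2952) = sqrt(3360) = 4*sqrt(210)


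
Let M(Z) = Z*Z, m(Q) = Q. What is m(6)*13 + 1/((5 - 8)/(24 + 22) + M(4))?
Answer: 57220/733 ≈ 78.063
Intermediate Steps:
M(Z) = Z**2
m(6)*13 + 1/((5 - 8)/(24 + 22) + M(4)) = 6*13 + 1/((5 - 8)/(24 + 22) + 4**2) = 78 + 1/(-3/46 + 16) = 78 + 1/(733/46) = 78 + 46/733 = 57220/733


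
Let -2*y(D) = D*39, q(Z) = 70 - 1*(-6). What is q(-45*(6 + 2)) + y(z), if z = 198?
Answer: -3785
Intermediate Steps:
q(Z) = 76 (q(Z) = 70 + 6 = 76)
y(D) = -39*D/2 (y(D) = -D*39/2 = -39*D/2)
q(-45*(6 + 2)) + y(z) = 76 - 39/2*198 = 76 - 3861 = -3785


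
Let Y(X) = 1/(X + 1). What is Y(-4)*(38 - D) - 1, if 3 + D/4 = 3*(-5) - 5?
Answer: -133/3 ≈ -44.333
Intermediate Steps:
D = -92 (D = -12 + 4*(3*(-5) - 5) = -12 + 4*(-15 - 5) = -12 + 4*(-20) = -12 - 80 = -92)
Y(X) = 1/(1 + X)
Y(-4)*(38 - D) - 1 = (38 - 1*(-92))/(1 - 4) - 1 = (38 + 92)/(-3) - 1 = -1/3*130 - 1 = -130/3 - 1 = -133/3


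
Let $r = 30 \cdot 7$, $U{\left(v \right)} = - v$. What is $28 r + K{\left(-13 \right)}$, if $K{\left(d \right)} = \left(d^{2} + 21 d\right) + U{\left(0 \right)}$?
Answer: $5776$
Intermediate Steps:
$K{\left(d \right)} = d^{2} + 21 d$ ($K{\left(d \right)} = \left(d^{2} + 21 d\right) - 0 = \left(d^{2} + 21 d\right) + 0 = d^{2} + 21 d$)
$r = 210$
$28 r + K{\left(-13 \right)} = 28 \cdot 210 - 13 \left(21 - 13\right) = 5880 - 104 = 5776$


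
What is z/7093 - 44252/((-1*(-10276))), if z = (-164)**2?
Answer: -228635/444437 ≈ -0.51444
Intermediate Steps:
z = 26896
z/7093 - 44252/((-1*(-10276))) = 26896/7093 - 44252/((-1*(-10276))) = 26896*(1/7093) - 44252/10276 = 656/173 - 44252*1/10276 = 656/173 - 11063/2569 = -228635/444437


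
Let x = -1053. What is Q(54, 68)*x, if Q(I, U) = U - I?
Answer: -14742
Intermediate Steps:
Q(54, 68)*x = (68 - 1*54)*(-1053) = (68 - 54)*(-1053) = 14*(-1053) = -14742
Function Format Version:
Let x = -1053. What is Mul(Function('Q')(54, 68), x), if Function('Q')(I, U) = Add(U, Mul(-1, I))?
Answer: -14742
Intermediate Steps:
Mul(Function('Q')(54, 68), x) = Mul(Add(68, Mul(-1, 54)), -1053) = Mul(Add(68, -54), -1053) = Mul(14, -1053) = -14742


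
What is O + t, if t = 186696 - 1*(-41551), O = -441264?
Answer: -213017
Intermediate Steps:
t = 228247 (t = 186696 + 41551 = 228247)
O + t = -441264 + 228247 = -213017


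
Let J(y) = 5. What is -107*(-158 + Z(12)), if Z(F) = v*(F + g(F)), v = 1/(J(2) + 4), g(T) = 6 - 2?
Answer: 150442/9 ≈ 16716.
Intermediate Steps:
g(T) = 4
v = ⅑ (v = 1/(5 + 4) = 1/9 = ⅑ ≈ 0.11111)
Z(F) = 4/9 + F/9 (Z(F) = (F + 4)/9 = (4 + F)/9 = 4/9 + F/9)
-107*(-158 + Z(12)) = -107*(-158 + (4/9 + (⅑)*12)) = -107*(-158 + (4/9 + 4/3)) = -107*(-158 + 16/9) = -107*(-1406/9) = 150442/9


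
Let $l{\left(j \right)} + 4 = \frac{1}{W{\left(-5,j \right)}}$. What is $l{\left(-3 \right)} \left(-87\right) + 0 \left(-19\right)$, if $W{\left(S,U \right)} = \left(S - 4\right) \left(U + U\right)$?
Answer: $\frac{6235}{18} \approx 346.39$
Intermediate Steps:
$W{\left(S,U \right)} = 2 U \left(-4 + S\right)$ ($W{\left(S,U \right)} = \left(-4 + S\right) 2 U = 2 U \left(-4 + S\right)$)
$l{\left(j \right)} = -4 - \frac{1}{18 j}$ ($l{\left(j \right)} = -4 + \frac{1}{2 j \left(-4 - 5\right)} = -4 + \frac{1}{2 j \left(-9\right)} = -4 + \frac{1}{\left(-18\right) j} = -4 - \frac{1}{18 j}$)
$l{\left(-3 \right)} \left(-87\right) + 0 \left(-19\right) = \left(-4 - \frac{1}{18 \left(-3\right)}\right) \left(-87\right) + 0 \left(-19\right) = \left(-4 - - \frac{1}{54}\right) \left(-87\right) + 0 = \left(-4 + \frac{1}{54}\right) \left(-87\right) + 0 = \left(- \frac{215}{54}\right) \left(-87\right) + 0 = \frac{6235}{18} + 0 = \frac{6235}{18}$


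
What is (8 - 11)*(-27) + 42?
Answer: 123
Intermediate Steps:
(8 - 11)*(-27) + 42 = -3*(-27) + 42 = 81 + 42 = 123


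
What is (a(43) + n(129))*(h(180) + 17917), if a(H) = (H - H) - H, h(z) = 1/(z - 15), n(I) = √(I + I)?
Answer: -127121158/165 + 2956306*√258/165 ≈ -4.8264e+5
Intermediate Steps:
n(I) = √2*√I (n(I) = √(2*I) = √2*√I)
h(z) = 1/(-15 + z)
a(H) = -H (a(H) = 0 - H = -H)
(a(43) + n(129))*(h(180) + 17917) = (-1*43 + √2*√129)*(1/(-15 + 180) + 17917) = (-43 + √258)*(1/165 + 17917) = (-43 + √258)*(2956306/165) = -127121158/165 + 2956306*√258/165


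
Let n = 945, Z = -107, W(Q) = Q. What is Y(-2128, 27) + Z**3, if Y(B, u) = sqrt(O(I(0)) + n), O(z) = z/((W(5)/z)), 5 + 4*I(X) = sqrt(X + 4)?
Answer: -1225043 + 3*sqrt(42005)/20 ≈ -1.2250e+6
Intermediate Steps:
I(X) = -5/4 + sqrt(4 + X)/4 (I(X) = -5/4 + sqrt(X + 4)/4 = -5/4 + sqrt(4 + X)/4)
O(z) = z**2/5 (O(z) = z/((5/z)) = z*(z/5) = z**2/5)
Y(B, u) = 3*sqrt(42005)/20 (Y(B, u) = sqrt((-5/4 + sqrt(4 + 0)/4)**2/5 + 945) = sqrt((-5/4 + sqrt(4)/4)**2/5 + 945) = sqrt((-5/4 + (1/4)*2)**2/5 + 945) = sqrt((-5/4 + 1/2)**2/5 + 945) = sqrt((-3/4)**2/5 + 945) = sqrt((1/5)*(9/16) + 945) = sqrt(9/80 + 945) = sqrt(75609/80) = 3*sqrt(42005)/20)
Y(-2128, 27) + Z**3 = 3*sqrt(42005)/20 + (-107)**3 = 3*sqrt(42005)/20 - 1225043 = -1225043 + 3*sqrt(42005)/20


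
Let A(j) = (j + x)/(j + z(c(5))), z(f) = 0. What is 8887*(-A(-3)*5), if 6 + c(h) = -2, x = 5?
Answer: 88870/3 ≈ 29623.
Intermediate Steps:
c(h) = -8 (c(h) = -6 - 2 = -8)
A(j) = (5 + j)/j (A(j) = (j + 5)/(j + 0) = (5 + j)/j)
8887*(-A(-3)*5) = 8887*(-(5 - 3)/(-3)*5) = 8887*(-(-1)*2/3*5) = 8887*(-1*(-2/3)*5) = 8887*((2/3)*5) = 8887*(10/3) = 88870/3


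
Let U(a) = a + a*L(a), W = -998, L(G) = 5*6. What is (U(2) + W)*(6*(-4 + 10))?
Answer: -33696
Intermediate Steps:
L(G) = 30
U(a) = 31*a (U(a) = a + a*30 = a + 30*a = 31*a)
(U(2) + W)*(6*(-4 + 10)) = (31*2 - 998)*(6*(-4 + 10)) = (62 - 998)*(6*6) = -936*36 = -33696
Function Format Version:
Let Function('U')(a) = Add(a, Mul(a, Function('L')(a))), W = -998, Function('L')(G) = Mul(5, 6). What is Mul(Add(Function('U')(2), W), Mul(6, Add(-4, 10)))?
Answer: -33696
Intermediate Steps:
Function('L')(G) = 30
Function('U')(a) = Mul(31, a) (Function('U')(a) = Add(a, Mul(a, 30)) = Add(a, Mul(30, a)) = Mul(31, a))
Mul(Add(Function('U')(2), W), Mul(6, Add(-4, 10))) = Mul(Add(Mul(31, 2), -998), Mul(6, Add(-4, 10))) = Mul(Add(62, -998), Mul(6, 6)) = Mul(-936, 36) = -33696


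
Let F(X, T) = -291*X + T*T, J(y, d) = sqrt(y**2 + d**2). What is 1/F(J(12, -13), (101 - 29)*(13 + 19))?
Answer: 589824/3131028213767 + 97*sqrt(313)/9393084641301 ≈ 1.8856e-7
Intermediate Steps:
J(y, d) = sqrt(d**2 + y**2)
F(X, T) = T**2 - 291*X (F(X, T) = -291*X + T**2 = T**2 - 291*X)
1/F(J(12, -13), (101 - 29)*(13 + 19)) = 1/(((101 - 29)*(13 + 19))**2 - 291*sqrt((-13)**2 + 12**2)) = 1/((72*32)**2 - 291*sqrt(169 + 144)) = 1/(2304**2 - 291*sqrt(313)) = 1/(5308416 - 291*sqrt(313))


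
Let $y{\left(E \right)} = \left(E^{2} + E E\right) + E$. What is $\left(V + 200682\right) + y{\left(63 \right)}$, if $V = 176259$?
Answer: $384942$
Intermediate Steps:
$y{\left(E \right)} = E + 2 E^{2}$ ($y{\left(E \right)} = \left(E^{2} + E^{2}\right) + E = 2 E^{2} + E = E + 2 E^{2}$)
$\left(V + 200682\right) + y{\left(63 \right)} = \left(176259 + 200682\right) + 63 \left(1 + 2 \cdot 63\right) = 376941 + 63 \left(1 + 126\right) = 376941 + 63 \cdot 127 = 376941 + 8001 = 384942$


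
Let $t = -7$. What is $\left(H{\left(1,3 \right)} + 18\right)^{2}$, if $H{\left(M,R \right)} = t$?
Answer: $121$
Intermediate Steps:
$H{\left(M,R \right)} = -7$
$\left(H{\left(1,3 \right)} + 18\right)^{2} = \left(-7 + 18\right)^{2} = 11^{2} = 121$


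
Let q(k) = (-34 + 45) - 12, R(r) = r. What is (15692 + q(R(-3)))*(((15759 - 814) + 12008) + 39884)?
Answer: 1048739367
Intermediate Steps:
q(k) = -1 (q(k) = 11 - 12 = -1)
(15692 + q(R(-3)))*(((15759 - 814) + 12008) + 39884) = (15692 - 1)*(((15759 - 814) + 12008) + 39884) = 15691*((14945 + 12008) + 39884) = 15691*(26953 + 39884) = 15691*66837 = 1048739367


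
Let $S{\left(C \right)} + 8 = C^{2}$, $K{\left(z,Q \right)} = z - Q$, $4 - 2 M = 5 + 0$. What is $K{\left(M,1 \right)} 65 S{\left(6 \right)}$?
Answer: $-2730$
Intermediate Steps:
$M = - \frac{1}{2}$ ($M = 2 - \frac{5 + 0}{2} = 2 - \frac{5}{2} = - \frac{1}{2} \approx -0.5$)
$S{\left(C \right)} = -8 + C^{2}$
$K{\left(M,1 \right)} 65 S{\left(6 \right)} = \left(- \frac{1}{2} - 1\right) 65 \left(-8 + 6^{2}\right) = \left(- \frac{1}{2} - 1\right) 65 \left(-8 + 36\right) = \left(- \frac{3}{2}\right) 65 \cdot 28 = \left(- \frac{195}{2}\right) 28 = -2730$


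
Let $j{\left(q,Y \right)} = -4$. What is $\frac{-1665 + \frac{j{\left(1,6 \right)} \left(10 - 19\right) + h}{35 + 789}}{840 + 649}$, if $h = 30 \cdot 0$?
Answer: $- \frac{342981}{306734} \approx -1.1182$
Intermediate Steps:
$h = 0$
$\frac{-1665 + \frac{j{\left(1,6 \right)} \left(10 - 19\right) + h}{35 + 789}}{840 + 649} = \frac{-1665 + \frac{- 4 \left(10 - 19\right) + 0}{35 + 789}}{840 + 649} = \frac{-1665 + \frac{\left(-4\right) \left(-9\right) + 0}{824}}{1489} = \left(-1665 + \left(36 + 0\right) \frac{1}{824}\right) \frac{1}{1489} = \left(-1665 + 36 \cdot \frac{1}{824}\right) \frac{1}{1489} = \left(-1665 + \frac{9}{206}\right) \frac{1}{1489} = \left(- \frac{342981}{206}\right) \frac{1}{1489} = - \frac{342981}{306734}$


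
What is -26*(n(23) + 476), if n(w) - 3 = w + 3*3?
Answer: -13286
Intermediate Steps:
n(w) = 12 + w (n(w) = 3 + (w + 3*3) = 3 + (w + 9) = 3 + (9 + w) = 12 + w)
-26*(n(23) + 476) = -26*((12 + 23) + 476) = -26*(35 + 476) = -26*511 = -13286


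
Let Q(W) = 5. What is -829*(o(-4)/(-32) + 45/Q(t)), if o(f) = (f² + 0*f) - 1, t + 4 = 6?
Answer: -226317/32 ≈ -7072.4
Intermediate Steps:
t = 2 (t = -4 + 6 = 2)
o(f) = -1 + f² (o(f) = (f² + 0) - 1 = f² - 1 = -1 + f²)
-829*(o(-4)/(-32) + 45/Q(t)) = -829*((-1 + (-4)²)/(-32) + 45/5) = -829*((-1 + 16)*(-1/32) + 45*(⅕)) = -829*(15*(-1/32) + 9) = -829*(-15/32 + 9) = -829*273/32 = -226317/32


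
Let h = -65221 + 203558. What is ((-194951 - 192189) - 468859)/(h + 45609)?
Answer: -855999/183946 ≈ -4.6535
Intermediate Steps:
h = 138337
((-194951 - 192189) - 468859)/(h + 45609) = ((-194951 - 192189) - 468859)/(138337 + 45609) = (-387140 - 468859)/183946 = -855999*1/183946 = -855999/183946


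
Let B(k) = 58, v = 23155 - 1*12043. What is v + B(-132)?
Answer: 11170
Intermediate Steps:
v = 11112 (v = 23155 - 12043 = 11112)
v + B(-132) = 11112 + 58 = 11170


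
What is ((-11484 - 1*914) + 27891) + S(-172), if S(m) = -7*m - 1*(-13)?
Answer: 16710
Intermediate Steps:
S(m) = 13 - 7*m (S(m) = -7*m + 13 = 13 - 7*m)
((-11484 - 1*914) + 27891) + S(-172) = ((-11484 - 1*914) + 27891) + (13 - 7*(-172)) = ((-11484 - 914) + 27891) + (13 + 1204) = (-12398 + 27891) + 1217 = 15493 + 1217 = 16710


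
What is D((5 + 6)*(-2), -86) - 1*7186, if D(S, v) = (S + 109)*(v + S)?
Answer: -16582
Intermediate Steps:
D(S, v) = (109 + S)*(S + v)
D((5 + 6)*(-2), -86) - 1*7186 = (((5 + 6)*(-2))**2 + 109*((5 + 6)*(-2)) + 109*(-86) + ((5 + 6)*(-2))*(-86)) - 1*7186 = ((11*(-2))**2 + 109*(11*(-2)) - 9374 + (11*(-2))*(-86)) - 7186 = ((-22)**2 + 109*(-22) - 9374 - 22*(-86)) - 7186 = (484 - 2398 - 9374 + 1892) - 7186 = -9396 - 7186 = -16582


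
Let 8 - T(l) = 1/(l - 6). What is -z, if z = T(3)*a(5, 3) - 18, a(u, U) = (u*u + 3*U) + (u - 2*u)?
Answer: -671/3 ≈ -223.67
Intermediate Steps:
T(l) = 8 - 1/(-6 + l) (T(l) = 8 - 1/(l - 6) = 8 - 1/(-6 + l))
a(u, U) = u² - u + 3*U (a(u, U) = (u² + 3*U) - u = u² - u + 3*U)
z = 671/3 (z = ((-49 + 8*3)/(-6 + 3))*(5² - 1*5 + 3*3) - 18 = ((-49 + 24)/(-3))*(25 - 5 + 9) - 18 = -⅓*(-25)*29 - 18 = (25/3)*29 - 18 = 725/3 - 18 = 671/3 ≈ 223.67)
-z = -1*671/3 = -671/3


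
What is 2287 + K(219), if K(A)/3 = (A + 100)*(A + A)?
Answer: 421453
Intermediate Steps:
K(A) = 6*A*(100 + A) (K(A) = 3*((A + 100)*(A + A)) = 3*((100 + A)*(2*A)) = 3*(2*A*(100 + A)) = 6*A*(100 + A))
2287 + K(219) = 2287 + 6*219*(100 + 219) = 2287 + 6*219*319 = 2287 + 419166 = 421453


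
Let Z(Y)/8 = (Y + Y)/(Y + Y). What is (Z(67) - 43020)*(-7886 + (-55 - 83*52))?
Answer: 527198084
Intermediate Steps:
Z(Y) = 8 (Z(Y) = 8*((Y + Y)/(Y + Y)) = 8*((2*Y)/((2*Y))) = 8*((2*Y)*(1/(2*Y))) = 8*1 = 8)
(Z(67) - 43020)*(-7886 + (-55 - 83*52)) = (8 - 43020)*(-7886 + (-55 - 83*52)) = -43012*(-7886 + (-55 - 4316)) = -43012*(-7886 - 4371) = -43012*(-12257) = 527198084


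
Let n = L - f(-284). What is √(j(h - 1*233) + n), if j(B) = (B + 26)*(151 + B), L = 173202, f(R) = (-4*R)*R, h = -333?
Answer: √719926 ≈ 848.48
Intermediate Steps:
f(R) = -4*R²
j(B) = (26 + B)*(151 + B)
n = 495826 (n = 173202 - (-4)*(-284)² = 173202 - (-4)*80656 = 173202 - 1*(-322624) = 173202 + 322624 = 495826)
√(j(h - 1*233) + n) = √((3926 + (-333 - 1*233)² + 177*(-333 - 1*233)) + 495826) = √((3926 + (-333 - 233)² + 177*(-333 - 233)) + 495826) = √((3926 + (-566)² + 177*(-566)) + 495826) = √((3926 + 320356 - 100182) + 495826) = √(224100 + 495826) = √719926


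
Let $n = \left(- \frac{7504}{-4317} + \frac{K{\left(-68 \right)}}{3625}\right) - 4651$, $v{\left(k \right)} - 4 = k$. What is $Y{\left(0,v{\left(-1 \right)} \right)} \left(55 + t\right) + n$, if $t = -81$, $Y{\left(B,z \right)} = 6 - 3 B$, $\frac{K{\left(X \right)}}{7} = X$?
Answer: $- \frac{75200196767}{15649125} \approx -4805.4$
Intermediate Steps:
$K{\left(X \right)} = 7 X$
$v{\left(k \right)} = 4 + k$
$n = - \frac{72758933267}{15649125}$ ($n = \left(- \frac{7504}{-4317} + \frac{7 \left(-68\right)}{3625}\right) - 4651 = \left(\left(-7504\right) \left(- \frac{1}{4317}\right) - \frac{476}{3625}\right) - 4651 = \left(\frac{7504}{4317} - \frac{476}{3625}\right) - 4651 = \frac{25147108}{15649125} - 4651 = - \frac{72758933267}{15649125} \approx -4649.4$)
$Y{\left(0,v{\left(-1 \right)} \right)} \left(55 + t\right) + n = \left(6 - 0\right) \left(55 - 81\right) - \frac{72758933267}{15649125} = \left(6 + 0\right) \left(-26\right) - \frac{72758933267}{15649125} = 6 \left(-26\right) - \frac{72758933267}{15649125} = -156 - \frac{72758933267}{15649125} = - \frac{75200196767}{15649125}$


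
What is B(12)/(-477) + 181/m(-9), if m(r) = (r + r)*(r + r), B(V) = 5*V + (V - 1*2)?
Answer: 7073/17172 ≈ 0.41189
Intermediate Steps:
B(V) = -2 + 6*V (B(V) = 5*V + (V - 2) = 5*V + (-2 + V) = -2 + 6*V)
m(r) = 4*r**2 (m(r) = (2*r)*(2*r) = 4*r**2)
B(12)/(-477) + 181/m(-9) = (-2 + 6*12)/(-477) + 181/((4*(-9)**2)) = (-2 + 72)*(-1/477) + 181/((4*81)) = 70*(-1/477) + 181/324 = -70/477 + 181*(1/324) = -70/477 + 181/324 = 7073/17172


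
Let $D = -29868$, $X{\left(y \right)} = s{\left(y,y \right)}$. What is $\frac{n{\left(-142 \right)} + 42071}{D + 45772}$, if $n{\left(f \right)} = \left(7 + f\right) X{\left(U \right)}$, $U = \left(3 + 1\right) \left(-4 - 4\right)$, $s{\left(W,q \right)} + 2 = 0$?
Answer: $\frac{42341}{15904} \approx 2.6623$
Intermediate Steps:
$s{\left(W,q \right)} = -2$ ($s{\left(W,q \right)} = -2 + 0 = -2$)
$U = -32$ ($U = 4 \left(-8\right) = -32$)
$X{\left(y \right)} = -2$
$n{\left(f \right)} = -14 - 2 f$ ($n{\left(f \right)} = \left(7 + f\right) \left(-2\right) = -14 - 2 f$)
$\frac{n{\left(-142 \right)} + 42071}{D + 45772} = \frac{\left(-14 - -284\right) + 42071}{-29868 + 45772} = \frac{\left(-14 + 284\right) + 42071}{15904} = \left(270 + 42071\right) \frac{1}{15904} = 42341 \cdot \frac{1}{15904} = \frac{42341}{15904}$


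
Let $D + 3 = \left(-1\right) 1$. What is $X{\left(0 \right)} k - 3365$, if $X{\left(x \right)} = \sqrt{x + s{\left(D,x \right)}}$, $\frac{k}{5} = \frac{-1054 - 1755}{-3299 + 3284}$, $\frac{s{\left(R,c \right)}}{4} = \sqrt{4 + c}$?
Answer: $-3365 + \frac{5618 \sqrt{2}}{3} \approx -716.65$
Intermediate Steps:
$D = -4$ ($D = -3 - 1 = -4$)
$s{\left(R,c \right)} = 4 \sqrt{4 + c}$
$k = \frac{2809}{3}$ ($k = 5 \frac{-1054 - 1755}{-3299 + 3284} = 5 \left(- \frac{2809}{-15}\right) = 5 \left(\left(-2809\right) \left(- \frac{1}{15}\right)\right) = 5 \cdot \frac{2809}{15} = \frac{2809}{3} \approx 936.33$)
$X{\left(x \right)} = \sqrt{x + 4 \sqrt{4 + x}}$
$X{\left(0 \right)} k - 3365 = \sqrt{0 + 4 \sqrt{4 + 0}} \cdot \frac{2809}{3} - 3365 = \sqrt{0 + 4 \sqrt{4}} \cdot \frac{2809}{3} - 3365 = \sqrt{0 + 4 \cdot 2} \cdot \frac{2809}{3} - 3365 = \sqrt{0 + 8} \cdot \frac{2809}{3} - 3365 = \sqrt{8} \cdot \frac{2809}{3} - 3365 = 2 \sqrt{2} \cdot \frac{2809}{3} - 3365 = \frac{5618 \sqrt{2}}{3} - 3365 = -3365 + \frac{5618 \sqrt{2}}{3}$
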